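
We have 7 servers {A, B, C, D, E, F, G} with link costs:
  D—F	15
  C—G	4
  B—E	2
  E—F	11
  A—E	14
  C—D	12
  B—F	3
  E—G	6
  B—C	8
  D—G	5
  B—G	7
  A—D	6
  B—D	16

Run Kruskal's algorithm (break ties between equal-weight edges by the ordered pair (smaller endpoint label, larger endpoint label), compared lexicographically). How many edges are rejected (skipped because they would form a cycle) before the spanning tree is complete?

Kruskal: consider edges lightest-first.
B—E (2): add. Components now {A} {B,E} {C} {D} {F} {G}
B—F (3): add. Components now {A} {B,E,F} {C} {D} {G}
C—G (4): add. Components now {A} {B,E,F} {C,G} {D}
D—G (5): add. Components now {A} {B,E,F} {C,D,G}
A—D (6): add. Components now {A,C,D,G} {B,E,F}
E—G (6): add. Components now {A,B,C,D,E,F,G}
Edges rejected before the tree was complete: 0.

0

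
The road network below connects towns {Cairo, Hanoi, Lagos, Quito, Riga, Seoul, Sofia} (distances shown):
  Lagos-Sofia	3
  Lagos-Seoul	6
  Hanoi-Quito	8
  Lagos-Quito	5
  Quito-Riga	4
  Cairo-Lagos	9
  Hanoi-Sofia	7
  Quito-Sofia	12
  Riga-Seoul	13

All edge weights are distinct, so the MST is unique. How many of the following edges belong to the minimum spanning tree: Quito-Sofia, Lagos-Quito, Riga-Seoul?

1

Kruskal's algorithm — process edges by increasing weight (ties by edge label):
Lagos-Sofia (3): add. Components now {Riga} {Quito} {Seoul} {Hanoi} {Lagos,Sofia} {Cairo}
Quito-Riga (4): add. Components now {Quito,Riga} {Seoul} {Hanoi} {Lagos,Sofia} {Cairo}
Lagos-Quito (5): add. Components now {Lagos,Quito,Riga,Sofia} {Seoul} {Hanoi} {Cairo}
Lagos-Seoul (6): add. Components now {Lagos,Quito,Riga,Seoul,Sofia} {Hanoi} {Cairo}
Hanoi-Sofia (7): add. Components now {Hanoi,Lagos,Quito,Riga,Seoul,Sofia} {Cairo}
Hanoi-Quito (8): skip — Quito and Hanoi already connected.
Cairo-Lagos (9): add. Components now {Cairo,Hanoi,Lagos,Quito,Riga,Seoul,Sofia}
MST edge set: {Lagos-Sofia, Quito-Riga, Lagos-Quito, Lagos-Seoul, Hanoi-Sofia, Cairo-Lagos}.
Of the listed edges, {Lagos-Quito} are in the MST → 1.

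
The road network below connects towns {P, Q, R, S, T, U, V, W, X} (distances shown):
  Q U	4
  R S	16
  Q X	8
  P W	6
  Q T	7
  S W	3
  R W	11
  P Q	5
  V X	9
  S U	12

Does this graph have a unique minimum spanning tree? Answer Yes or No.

Kruskal's algorithm — process edges by increasing weight (ties by edge label):
S W (3): add — endpoints in different components.
Q U (4): add — endpoints in different components.
P Q (5): add — endpoints in different components.
P W (6): add — endpoints in different components.
Q T (7): add — endpoints in different components.
Q X (8): add — endpoints in different components.
V X (9): add — endpoints in different components.
R W (11): add — endpoints in different components.
Every non-tree edge has weight strictly greater than the heaviest edge on the tree path between its endpoints, so the MST is unique.

Yes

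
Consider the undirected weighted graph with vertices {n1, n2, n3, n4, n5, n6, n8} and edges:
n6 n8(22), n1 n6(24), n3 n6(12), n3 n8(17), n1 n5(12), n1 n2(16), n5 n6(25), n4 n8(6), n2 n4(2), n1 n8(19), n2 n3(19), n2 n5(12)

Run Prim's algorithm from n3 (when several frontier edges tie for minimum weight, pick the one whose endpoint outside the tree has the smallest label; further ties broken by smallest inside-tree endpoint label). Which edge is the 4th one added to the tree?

n2-n4

Prim's algorithm from n3:
Step 1: frontier [n3 n6 12, n3 n8 17, n2 n3 19] → take n3 n6 (12); add n6.
Step 2: frontier [n3 n8 17, n2 n3 19, n6 n8 22, n1 n6 24, n5 n6 25] → take n3 n8 (17); add n8.
Step 3: frontier [n2 n3 19, n1 n6 24, n5 n6 25, n4 n8 6, n1 n8 19] → take n4 n8 (6); add n4.
Step 4: frontier [n2 n3 19, n2 n4 2, n1 n6 24, n5 n6 25, n1 n8 19] → take n2 n4 (2); add n2.
Step 5: frontier [n2 n5 12, n1 n2 16, n1 n6 24, n5 n6 25, n1 n8 19] → take n2 n5 (12); add n5.
Step 6: frontier [n1 n2 16, n1 n5 12, n1 n6 24, n1 n8 19] → take n1 n5 (12); add n1.
The 4th edge added is n2 n4.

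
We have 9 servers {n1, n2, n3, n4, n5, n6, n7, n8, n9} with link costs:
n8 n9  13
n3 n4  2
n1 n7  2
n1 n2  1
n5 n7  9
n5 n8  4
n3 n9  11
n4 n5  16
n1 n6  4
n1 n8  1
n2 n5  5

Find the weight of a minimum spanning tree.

38

Kruskal's algorithm — process edges by increasing weight (ties by edge label):
n1 n2 (1): add — endpoints in different components.
n1 n8 (1): add — endpoints in different components.
n1 n7 (2): add — endpoints in different components.
n3 n4 (2): add — endpoints in different components.
n1 n6 (4): add — endpoints in different components.
n5 n8 (4): add — endpoints in different components.
n2 n5 (5): skip — n2 and n5 already connected.
n5 n7 (9): skip — n7 and n5 already connected.
n3 n9 (11): add — endpoints in different components.
n8 n9 (13): add — endpoints in different components.
MST edges: n1 n2, n1 n8, n1 n7, n3 n4, n1 n6, n5 n8, n3 n9, n8 n9; total weight 1+1+2+2+4+4+11+13 = 38.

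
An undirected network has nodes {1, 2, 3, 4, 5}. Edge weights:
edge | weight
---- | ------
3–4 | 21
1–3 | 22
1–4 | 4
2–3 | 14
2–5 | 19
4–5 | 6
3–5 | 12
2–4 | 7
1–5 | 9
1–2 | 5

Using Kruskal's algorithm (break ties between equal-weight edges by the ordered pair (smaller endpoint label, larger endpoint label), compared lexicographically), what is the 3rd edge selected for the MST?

4-5

Sort edges by weight, then run Kruskal:
1–4 (4): add — endpoints in different components.
1–2 (5): add — endpoints in different components.
4–5 (6): add — endpoints in different components.
2–4 (7): skip — 2 and 4 already connected.
1–5 (9): skip — 1 and 5 already connected.
3–5 (12): add — endpoints in different components.
The 3rd edge added is 4–5.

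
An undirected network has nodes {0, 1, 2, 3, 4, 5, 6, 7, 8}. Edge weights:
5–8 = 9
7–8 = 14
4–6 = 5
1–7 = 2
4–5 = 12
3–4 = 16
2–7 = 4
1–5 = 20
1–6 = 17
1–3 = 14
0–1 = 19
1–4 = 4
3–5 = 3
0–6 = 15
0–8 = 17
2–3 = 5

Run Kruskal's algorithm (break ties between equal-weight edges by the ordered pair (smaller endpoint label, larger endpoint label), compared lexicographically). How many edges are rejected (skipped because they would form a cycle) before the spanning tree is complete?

3

Kruskal's algorithm — process edges by increasing weight (ties by edge label):
1–7 (2): add — endpoints in different components.
3–5 (3): add — endpoints in different components.
1–4 (4): add — endpoints in different components.
2–7 (4): add — endpoints in different components.
2–3 (5): add — endpoints in different components.
4–6 (5): add — endpoints in different components.
5–8 (9): add — endpoints in different components.
4–5 (12): skip — 4 and 5 already connected.
1–3 (14): skip — 1 and 3 already connected.
7–8 (14): skip — 7 and 8 already connected.
0–6 (15): add — endpoints in different components.
Edges rejected before the tree was complete: 3.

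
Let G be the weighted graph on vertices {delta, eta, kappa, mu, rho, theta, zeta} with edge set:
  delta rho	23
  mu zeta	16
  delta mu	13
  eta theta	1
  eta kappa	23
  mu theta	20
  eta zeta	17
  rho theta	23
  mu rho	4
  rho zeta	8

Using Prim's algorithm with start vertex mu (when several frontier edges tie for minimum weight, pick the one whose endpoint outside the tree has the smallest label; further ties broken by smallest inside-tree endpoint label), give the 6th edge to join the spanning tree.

Prim's algorithm from mu:
Step 1: cheapest edge leaving the tree is mu rho (4); add rho.
Step 2: cheapest edge leaving the tree is rho zeta (8); add zeta.
Step 3: cheapest edge leaving the tree is delta mu (13); add delta.
Step 4: cheapest edge leaving the tree is eta zeta (17); add eta.
Step 5: cheapest edge leaving the tree is eta theta (1); add theta.
Step 6: cheapest edge leaving the tree is eta kappa (23); add kappa.
The 6th edge added is eta kappa.

eta-kappa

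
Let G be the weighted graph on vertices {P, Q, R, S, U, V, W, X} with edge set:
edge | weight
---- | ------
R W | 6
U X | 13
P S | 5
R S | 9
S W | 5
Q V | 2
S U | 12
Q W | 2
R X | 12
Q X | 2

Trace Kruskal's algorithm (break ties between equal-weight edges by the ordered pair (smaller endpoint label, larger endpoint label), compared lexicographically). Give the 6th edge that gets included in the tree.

Kruskal: consider edges lightest-first.
Q V (2): add — endpoints in different components.
Q W (2): add — endpoints in different components.
Q X (2): add — endpoints in different components.
P S (5): add — endpoints in different components.
S W (5): add — endpoints in different components.
R W (6): add — endpoints in different components.
R S (9): skip — R and S already connected.
R X (12): skip — R and X already connected.
S U (12): add — endpoints in different components.
The 6th edge added is R W.

R-W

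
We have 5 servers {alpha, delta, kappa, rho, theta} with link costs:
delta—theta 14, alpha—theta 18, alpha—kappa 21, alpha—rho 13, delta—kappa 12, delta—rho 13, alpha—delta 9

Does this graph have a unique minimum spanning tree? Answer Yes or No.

No

Kruskal: consider edges lightest-first.
alpha—delta (9): add. Components now {alpha,delta} {theta} {rho} {kappa}
delta—kappa (12): add. Components now {alpha,delta,kappa} {theta} {rho}
alpha—rho (13): add. Components now {alpha,delta,kappa,rho} {theta}
delta—rho (13): skip — delta and rho already connected.
delta—theta (14): add. Components now {alpha,delta,kappa,rho,theta}
Non-tree edge delta—rho has weight 13, equal to the heaviest edge on its tree cycle — swapping gives another MST of the same weight. Not unique.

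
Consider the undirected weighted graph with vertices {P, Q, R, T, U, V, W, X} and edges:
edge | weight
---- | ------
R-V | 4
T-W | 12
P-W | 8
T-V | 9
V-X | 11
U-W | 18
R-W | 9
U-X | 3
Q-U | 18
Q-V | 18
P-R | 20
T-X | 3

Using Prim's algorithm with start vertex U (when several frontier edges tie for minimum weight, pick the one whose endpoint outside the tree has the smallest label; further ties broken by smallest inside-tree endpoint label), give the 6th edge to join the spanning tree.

P-W

Prim, starting at U.
Step 1: cheapest edge leaving the tree is U-X (3); add X.
Step 2: cheapest edge leaving the tree is T-X (3); add T.
Step 3: cheapest edge leaving the tree is T-V (9); add V.
Step 4: cheapest edge leaving the tree is R-V (4); add R.
Step 5: cheapest edge leaving the tree is R-W (9); add W.
Step 6: cheapest edge leaving the tree is P-W (8); add P.
Step 7: cheapest edge leaving the tree is Q-U (18); add Q.
The 6th edge added is P-W.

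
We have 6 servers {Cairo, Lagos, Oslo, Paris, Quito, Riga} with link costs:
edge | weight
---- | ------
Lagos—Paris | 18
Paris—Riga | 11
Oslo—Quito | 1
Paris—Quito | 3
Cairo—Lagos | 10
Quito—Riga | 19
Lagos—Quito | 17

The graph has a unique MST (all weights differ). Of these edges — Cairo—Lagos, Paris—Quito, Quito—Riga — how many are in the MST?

2

Kruskal: consider edges lightest-first.
Oslo—Quito (1): add. Components now {Cairo} {Oslo,Quito} {Paris} {Lagos} {Riga}
Paris—Quito (3): add. Components now {Cairo} {Oslo,Paris,Quito} {Lagos} {Riga}
Cairo—Lagos (10): add. Components now {Cairo,Lagos} {Oslo,Paris,Quito} {Riga}
Paris—Riga (11): add. Components now {Cairo,Lagos} {Oslo,Paris,Quito,Riga}
Lagos—Quito (17): add. Components now {Cairo,Lagos,Oslo,Paris,Quito,Riga}
MST edge set: {Oslo—Quito, Paris—Quito, Cairo—Lagos, Paris—Riga, Lagos—Quito}.
Of the listed edges, {Cairo—Lagos, Paris—Quito} are in the MST → 2.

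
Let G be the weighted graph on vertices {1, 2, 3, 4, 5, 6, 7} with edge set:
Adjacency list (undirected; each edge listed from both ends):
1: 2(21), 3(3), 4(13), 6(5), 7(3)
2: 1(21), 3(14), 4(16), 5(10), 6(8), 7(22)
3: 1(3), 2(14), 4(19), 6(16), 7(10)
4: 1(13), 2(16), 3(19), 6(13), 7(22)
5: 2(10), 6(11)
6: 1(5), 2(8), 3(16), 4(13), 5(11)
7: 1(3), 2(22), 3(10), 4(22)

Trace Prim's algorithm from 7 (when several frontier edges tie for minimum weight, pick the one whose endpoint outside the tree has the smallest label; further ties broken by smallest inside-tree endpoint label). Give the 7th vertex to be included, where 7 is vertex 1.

Prim's algorithm from 7:
Step 1: cheapest edge leaving the tree is 1-7 (3); add 1.
Step 2: cheapest edge leaving the tree is 1-3 (3); add 3.
Step 3: cheapest edge leaving the tree is 1-6 (5); add 6.
Step 4: cheapest edge leaving the tree is 2-6 (8); add 2.
Step 5: cheapest edge leaving the tree is 2-5 (10); add 5.
Step 6: cheapest edge leaving the tree is 1-4 (13); add 4.
Vertex order: 7, 1, 3, 6, 2, 5, 4. The 7th vertex is 4.

4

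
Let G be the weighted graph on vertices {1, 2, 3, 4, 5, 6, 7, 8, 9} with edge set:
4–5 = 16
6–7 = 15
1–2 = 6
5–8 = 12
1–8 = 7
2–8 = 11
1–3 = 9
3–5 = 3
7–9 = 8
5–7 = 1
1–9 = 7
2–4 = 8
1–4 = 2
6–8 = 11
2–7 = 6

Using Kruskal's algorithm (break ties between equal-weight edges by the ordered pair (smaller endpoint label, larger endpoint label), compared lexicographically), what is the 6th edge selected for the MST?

Kruskal: consider edges lightest-first.
5–7 (1): add — endpoints in different components.
1–4 (2): add — endpoints in different components.
3–5 (3): add — endpoints in different components.
1–2 (6): add — endpoints in different components.
2–7 (6): add — endpoints in different components.
1–8 (7): add — endpoints in different components.
1–9 (7): add — endpoints in different components.
2–4 (8): skip — 2 and 4 already connected.
7–9 (8): skip — 7 and 9 already connected.
1–3 (9): skip — 1 and 3 already connected.
2–8 (11): skip — 2 and 8 already connected.
6–8 (11): add — endpoints in different components.
The 6th edge added is 1–8.

1-8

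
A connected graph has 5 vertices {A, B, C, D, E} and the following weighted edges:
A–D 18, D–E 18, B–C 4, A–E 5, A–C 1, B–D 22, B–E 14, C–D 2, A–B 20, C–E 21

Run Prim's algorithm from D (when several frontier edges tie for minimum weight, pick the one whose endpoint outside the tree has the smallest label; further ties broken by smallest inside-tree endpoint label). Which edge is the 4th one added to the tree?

A-E

Grow the tree from D using Prim:
Step 1: frontier [C–D 2, A–D 18, D–E 18, B–D 22] → take C–D (2); add C.
Step 2: frontier [A–C 1, B–C 4, C–E 21, A–D 18, D–E 18, B–D 22] → take A–C (1); add A.
Step 3: frontier [A–E 5, A–B 20, B–C 4, C–E 21, D–E 18, B–D 22] → take B–C (4); add B.
Step 4: frontier [A–E 5, B–E 14, C–E 21, D–E 18] → take A–E (5); add E.
The 4th edge added is A–E.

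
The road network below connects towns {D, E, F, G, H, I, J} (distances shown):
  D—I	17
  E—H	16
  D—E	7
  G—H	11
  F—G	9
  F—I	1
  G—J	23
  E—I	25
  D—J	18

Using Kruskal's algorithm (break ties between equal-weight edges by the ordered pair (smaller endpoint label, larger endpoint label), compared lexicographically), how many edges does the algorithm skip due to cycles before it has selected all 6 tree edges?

Sort edges by weight, then run Kruskal:
F—I (1): add — endpoints in different components.
D—E (7): add — endpoints in different components.
F—G (9): add — endpoints in different components.
G—H (11): add — endpoints in different components.
E—H (16): add — endpoints in different components.
D—I (17): skip — D and I already connected.
D—J (18): add — endpoints in different components.
Edges rejected before the tree was complete: 1.

1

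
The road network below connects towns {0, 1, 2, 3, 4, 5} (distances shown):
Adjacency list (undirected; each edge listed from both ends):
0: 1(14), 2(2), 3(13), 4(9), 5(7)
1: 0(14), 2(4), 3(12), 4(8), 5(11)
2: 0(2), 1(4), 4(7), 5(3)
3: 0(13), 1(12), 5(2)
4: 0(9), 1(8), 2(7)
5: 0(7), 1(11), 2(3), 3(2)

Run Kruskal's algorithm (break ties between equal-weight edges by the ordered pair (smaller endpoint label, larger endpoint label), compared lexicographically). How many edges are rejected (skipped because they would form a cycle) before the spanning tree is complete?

1

Kruskal's algorithm — process edges by increasing weight (ties by edge label):
0 2 (2): add — endpoints in different components.
3 5 (2): add — endpoints in different components.
2 5 (3): add — endpoints in different components.
1 2 (4): add — endpoints in different components.
0 5 (7): skip — 0 and 5 already connected.
2 4 (7): add — endpoints in different components.
Edges rejected before the tree was complete: 1.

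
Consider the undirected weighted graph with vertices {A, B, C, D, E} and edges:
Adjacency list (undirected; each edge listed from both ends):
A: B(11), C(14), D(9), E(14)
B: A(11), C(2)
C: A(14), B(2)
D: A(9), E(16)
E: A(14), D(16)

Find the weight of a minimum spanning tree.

Prim, starting at B.
Step 1: frontier [B C 2, A B 11] → take B C (2); add C.
Step 2: frontier [A B 11, A C 14] → take A B (11); add A.
Step 3: frontier [A D 9, A E 14] → take A D (9); add D.
Step 4: frontier [A E 14, D E 16] → take A E (14); add E.
MST edges: B C, A B, A D, A E; total weight 2+11+9+14 = 36.

36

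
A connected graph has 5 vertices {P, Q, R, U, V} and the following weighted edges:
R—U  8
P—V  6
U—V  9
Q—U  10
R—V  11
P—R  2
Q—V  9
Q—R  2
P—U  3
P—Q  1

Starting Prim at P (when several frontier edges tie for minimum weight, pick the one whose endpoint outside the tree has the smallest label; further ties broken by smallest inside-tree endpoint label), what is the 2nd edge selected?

Prim's algorithm from P:
Step 1: frontier [P—Q 1, P—R 2, P—U 3, P—V 6] → take P—Q (1); add Q.
Step 2: frontier [P—R 2, P—U 3, P—V 6, Q—R 2, Q—V 9, Q—U 10] → take P—R (2); add R.
Step 3: frontier [P—U 3, P—V 6, Q—V 9, Q—U 10, R—U 8, R—V 11] → take P—U (3); add U.
Step 4: frontier [P—V 6, Q—V 9, R—V 11, U—V 9] → take P—V (6); add V.
The 2nd edge added is P—R.

P-R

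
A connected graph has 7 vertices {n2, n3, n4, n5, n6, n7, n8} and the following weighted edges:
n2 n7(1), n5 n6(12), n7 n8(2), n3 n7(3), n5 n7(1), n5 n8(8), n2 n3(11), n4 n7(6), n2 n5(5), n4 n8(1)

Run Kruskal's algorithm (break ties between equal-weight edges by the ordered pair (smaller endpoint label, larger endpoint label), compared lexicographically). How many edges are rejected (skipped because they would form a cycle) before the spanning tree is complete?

4

Sort edges by weight, then run Kruskal:
n2 n7 (1): add — endpoints in different components.
n4 n8 (1): add — endpoints in different components.
n5 n7 (1): add — endpoints in different components.
n7 n8 (2): add — endpoints in different components.
n3 n7 (3): add — endpoints in different components.
n2 n5 (5): skip — n5 and n2 already connected.
n4 n7 (6): skip — n7 and n4 already connected.
n5 n8 (8): skip — n8 and n5 already connected.
n2 n3 (11): skip — n2 and n3 already connected.
n5 n6 (12): add — endpoints in different components.
Edges rejected before the tree was complete: 4.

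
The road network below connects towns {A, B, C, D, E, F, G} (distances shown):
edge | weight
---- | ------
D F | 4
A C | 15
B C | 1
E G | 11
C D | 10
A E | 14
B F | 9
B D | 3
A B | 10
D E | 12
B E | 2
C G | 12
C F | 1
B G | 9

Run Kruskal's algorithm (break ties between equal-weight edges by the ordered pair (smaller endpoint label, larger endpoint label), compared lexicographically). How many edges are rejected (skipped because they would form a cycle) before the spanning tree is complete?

Kruskal: consider edges lightest-first.
B C (1): add — endpoints in different components.
C F (1): add — endpoints in different components.
B E (2): add — endpoints in different components.
B D (3): add — endpoints in different components.
D F (4): skip — D and F already connected.
B F (9): skip — B and F already connected.
B G (9): add — endpoints in different components.
A B (10): add — endpoints in different components.
Edges rejected before the tree was complete: 2.

2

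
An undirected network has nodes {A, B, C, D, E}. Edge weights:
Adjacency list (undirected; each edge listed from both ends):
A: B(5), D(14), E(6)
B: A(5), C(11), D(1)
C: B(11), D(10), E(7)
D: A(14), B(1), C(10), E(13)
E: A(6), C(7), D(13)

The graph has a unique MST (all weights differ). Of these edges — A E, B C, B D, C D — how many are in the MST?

2

Kruskal's algorithm — process edges by increasing weight (ties by edge label):
B D (1): add — endpoints in different components.
A B (5): add — endpoints in different components.
A E (6): add — endpoints in different components.
C E (7): add — endpoints in different components.
MST edge set: {B D, A B, A E, C E}.
Of the listed edges, {A E, B D} are in the MST → 2.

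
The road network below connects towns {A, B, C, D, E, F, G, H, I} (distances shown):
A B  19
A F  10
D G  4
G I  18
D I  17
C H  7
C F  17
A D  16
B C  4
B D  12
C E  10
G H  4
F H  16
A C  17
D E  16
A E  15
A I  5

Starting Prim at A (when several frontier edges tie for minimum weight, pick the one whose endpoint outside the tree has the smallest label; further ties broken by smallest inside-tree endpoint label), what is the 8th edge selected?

Prim's algorithm from A:
Step 1: cheapest edge leaving the tree is A I (5); add I.
Step 2: cheapest edge leaving the tree is A F (10); add F.
Step 3: cheapest edge leaving the tree is A E (15); add E.
Step 4: cheapest edge leaving the tree is C E (10); add C.
Step 5: cheapest edge leaving the tree is B C (4); add B.
Step 6: cheapest edge leaving the tree is C H (7); add H.
Step 7: cheapest edge leaving the tree is G H (4); add G.
Step 8: cheapest edge leaving the tree is D G (4); add D.
The 8th edge added is D G.

D-G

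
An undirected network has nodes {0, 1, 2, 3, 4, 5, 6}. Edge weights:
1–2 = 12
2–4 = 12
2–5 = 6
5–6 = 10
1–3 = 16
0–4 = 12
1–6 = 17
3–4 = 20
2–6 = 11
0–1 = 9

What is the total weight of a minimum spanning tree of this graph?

65

Prim's algorithm from 6:
Step 1: cheapest edge leaving the tree is 5–6 (10); add 5.
Step 2: cheapest edge leaving the tree is 2–5 (6); add 2.
Step 3: cheapest edge leaving the tree is 1–2 (12); add 1.
Step 4: cheapest edge leaving the tree is 0–1 (9); add 0.
Step 5: cheapest edge leaving the tree is 0–4 (12); add 4.
Step 6: cheapest edge leaving the tree is 1–3 (16); add 3.
MST edges: 5–6, 2–5, 1–2, 0–1, 0–4, 1–3; total weight 10+6+12+9+12+16 = 65.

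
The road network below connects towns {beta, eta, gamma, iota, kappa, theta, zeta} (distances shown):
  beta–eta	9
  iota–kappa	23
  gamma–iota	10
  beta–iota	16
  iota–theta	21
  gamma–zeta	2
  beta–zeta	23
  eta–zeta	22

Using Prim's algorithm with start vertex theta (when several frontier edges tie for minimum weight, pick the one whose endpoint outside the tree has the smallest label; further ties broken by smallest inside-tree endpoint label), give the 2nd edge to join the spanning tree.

gamma-iota

Prim's algorithm from theta:
Step 1: cheapest edge leaving the tree is iota–theta (21); add iota.
Step 2: cheapest edge leaving the tree is gamma–iota (10); add gamma.
Step 3: cheapest edge leaving the tree is gamma–zeta (2); add zeta.
Step 4: cheapest edge leaving the tree is beta–iota (16); add beta.
Step 5: cheapest edge leaving the tree is beta–eta (9); add eta.
Step 6: cheapest edge leaving the tree is iota–kappa (23); add kappa.
The 2nd edge added is gamma–iota.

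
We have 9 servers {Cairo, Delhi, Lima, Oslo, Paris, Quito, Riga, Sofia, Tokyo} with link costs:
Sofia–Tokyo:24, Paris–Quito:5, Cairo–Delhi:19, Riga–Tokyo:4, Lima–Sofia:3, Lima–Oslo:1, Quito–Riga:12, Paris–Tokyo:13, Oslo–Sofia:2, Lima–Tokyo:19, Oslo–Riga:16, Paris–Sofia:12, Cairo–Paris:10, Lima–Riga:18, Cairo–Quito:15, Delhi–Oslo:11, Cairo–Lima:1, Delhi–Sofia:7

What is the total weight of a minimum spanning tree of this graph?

Sort edges by weight, then run Kruskal:
Cairo–Lima (1): add — endpoints in different components.
Lima–Oslo (1): add — endpoints in different components.
Oslo–Sofia (2): add — endpoints in different components.
Lima–Sofia (3): skip — Sofia and Lima already connected.
Riga–Tokyo (4): add — endpoints in different components.
Paris–Quito (5): add — endpoints in different components.
Delhi–Sofia (7): add — endpoints in different components.
Cairo–Paris (10): add — endpoints in different components.
Delhi–Oslo (11): skip — Delhi and Oslo already connected.
Paris–Sofia (12): skip — Sofia and Paris already connected.
Quito–Riga (12): add — endpoints in different components.
MST edges: Cairo–Lima, Lima–Oslo, Oslo–Sofia, Riga–Tokyo, Paris–Quito, Delhi–Sofia, Cairo–Paris, Quito–Riga; total weight 1+1+2+4+5+7+10+12 = 42.

42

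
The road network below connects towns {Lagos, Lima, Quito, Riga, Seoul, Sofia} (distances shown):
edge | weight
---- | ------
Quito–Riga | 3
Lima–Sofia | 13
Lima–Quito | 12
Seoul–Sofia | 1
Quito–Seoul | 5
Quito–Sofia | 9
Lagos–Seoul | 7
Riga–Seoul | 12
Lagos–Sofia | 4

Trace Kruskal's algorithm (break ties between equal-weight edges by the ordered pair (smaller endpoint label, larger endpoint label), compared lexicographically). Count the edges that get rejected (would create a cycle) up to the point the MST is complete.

2

Kruskal: consider edges lightest-first.
Seoul–Sofia (1): add. Components now {Quito} {Seoul,Sofia} {Riga} {Lima} {Lagos}
Quito–Riga (3): add. Components now {Quito,Riga} {Seoul,Sofia} {Lima} {Lagos}
Lagos–Sofia (4): add. Components now {Quito,Riga} {Lagos,Seoul,Sofia} {Lima}
Quito–Seoul (5): add. Components now {Lagos,Quito,Riga,Seoul,Sofia} {Lima}
Lagos–Seoul (7): skip — Seoul and Lagos already connected.
Quito–Sofia (9): skip — Quito and Sofia already connected.
Lima–Quito (12): add. Components now {Lagos,Lima,Quito,Riga,Seoul,Sofia}
Edges rejected before the tree was complete: 2.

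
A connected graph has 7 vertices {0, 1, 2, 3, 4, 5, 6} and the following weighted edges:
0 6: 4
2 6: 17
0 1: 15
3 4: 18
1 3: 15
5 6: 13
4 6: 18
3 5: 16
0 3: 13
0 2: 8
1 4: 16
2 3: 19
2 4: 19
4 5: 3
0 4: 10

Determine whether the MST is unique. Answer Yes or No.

Kruskal: consider edges lightest-first.
4 5 (3): add — endpoints in different components.
0 6 (4): add — endpoints in different components.
0 2 (8): add — endpoints in different components.
0 4 (10): add — endpoints in different components.
0 3 (13): add — endpoints in different components.
5 6 (13): skip — 5 and 6 already connected.
0 1 (15): add — endpoints in different components.
Non-tree edge 1 3 has weight 15, equal to the heaviest edge on its tree cycle — swapping gives another MST of the same weight. Not unique.

No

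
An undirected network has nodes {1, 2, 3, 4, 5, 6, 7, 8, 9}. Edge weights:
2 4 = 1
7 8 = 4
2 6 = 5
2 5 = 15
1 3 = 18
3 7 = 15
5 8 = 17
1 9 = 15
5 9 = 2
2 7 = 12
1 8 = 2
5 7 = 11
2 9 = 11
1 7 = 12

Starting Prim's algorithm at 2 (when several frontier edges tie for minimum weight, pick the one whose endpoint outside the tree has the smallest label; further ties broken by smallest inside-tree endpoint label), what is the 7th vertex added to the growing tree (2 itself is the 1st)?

8

Prim, starting at 2.
Step 1: frontier [2 4 1, 2 6 5, 2 9 11, 2 7 12, 2 5 15] → take 2 4 (1); add 4.
Step 2: frontier [2 6 5, 2 9 11, 2 7 12, 2 5 15] → take 2 6 (5); add 6.
Step 3: frontier [2 9 11, 2 7 12, 2 5 15] → take 2 9 (11); add 9.
Step 4: frontier [2 7 12, 2 5 15, 5 9 2, 1 9 15] → take 5 9 (2); add 5.
Step 5: frontier [2 7 12, 5 7 11, 5 8 17, 1 9 15] → take 5 7 (11); add 7.
Step 6: frontier [5 8 17, 7 8 4, 1 7 12, 3 7 15, 1 9 15] → take 7 8 (4); add 8.
Step 7: frontier [1 7 12, 3 7 15, 1 8 2, 1 9 15] → take 1 8 (2); add 1.
Step 8: frontier [1 3 18, 3 7 15] → take 3 7 (15); add 3.
Vertex order: 2, 4, 6, 9, 5, 7, 8, 1, 3. The 7th vertex is 8.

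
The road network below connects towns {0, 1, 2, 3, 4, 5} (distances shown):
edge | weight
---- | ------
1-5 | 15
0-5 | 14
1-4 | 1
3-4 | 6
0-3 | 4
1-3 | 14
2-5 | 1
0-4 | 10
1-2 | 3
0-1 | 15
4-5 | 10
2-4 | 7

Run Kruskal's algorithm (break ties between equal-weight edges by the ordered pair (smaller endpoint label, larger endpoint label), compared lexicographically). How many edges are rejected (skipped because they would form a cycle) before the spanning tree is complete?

0

Kruskal: consider edges lightest-first.
1-4 (1): add — endpoints in different components.
2-5 (1): add — endpoints in different components.
1-2 (3): add — endpoints in different components.
0-3 (4): add — endpoints in different components.
3-4 (6): add — endpoints in different components.
Edges rejected before the tree was complete: 0.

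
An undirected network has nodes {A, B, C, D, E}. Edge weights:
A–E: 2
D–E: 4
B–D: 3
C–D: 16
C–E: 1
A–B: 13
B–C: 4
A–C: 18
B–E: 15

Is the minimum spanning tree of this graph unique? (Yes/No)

No

Sort edges by weight, then run Kruskal:
C–E (1): add — endpoints in different components.
A–E (2): add — endpoints in different components.
B–D (3): add — endpoints in different components.
B–C (4): add — endpoints in different components.
Non-tree edge D–E has weight 4, equal to the heaviest edge on its tree cycle — swapping gives another MST of the same weight. Not unique.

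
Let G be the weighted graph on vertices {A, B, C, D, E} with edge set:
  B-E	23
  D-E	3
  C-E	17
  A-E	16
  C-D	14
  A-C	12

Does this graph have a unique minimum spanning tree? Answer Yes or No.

Sort edges by weight, then run Kruskal:
D-E (3): add. Components now {A} {B} {C} {D,E}
A-C (12): add. Components now {A,C} {B} {D,E}
C-D (14): add. Components now {A,C,D,E} {B}
A-E (16): skip — A and E already connected.
C-E (17): skip — C and E already connected.
B-E (23): add. Components now {A,B,C,D,E}
Every non-tree edge has weight strictly greater than the heaviest edge on the tree path between its endpoints, so the MST is unique.

Yes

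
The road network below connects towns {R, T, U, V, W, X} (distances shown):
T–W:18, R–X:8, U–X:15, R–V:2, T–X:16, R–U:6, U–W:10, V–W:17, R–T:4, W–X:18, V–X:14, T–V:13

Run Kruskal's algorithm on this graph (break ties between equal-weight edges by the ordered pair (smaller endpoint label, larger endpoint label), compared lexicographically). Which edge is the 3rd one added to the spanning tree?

Sort edges by weight, then run Kruskal:
R–V (2): add. Components now {R,V} {W} {T} {U} {X}
R–T (4): add. Components now {R,T,V} {W} {U} {X}
R–U (6): add. Components now {R,T,U,V} {W} {X}
R–X (8): add. Components now {R,T,U,V,X} {W}
U–W (10): add. Components now {R,T,U,V,W,X}
The 3rd edge added is R–U.

R-U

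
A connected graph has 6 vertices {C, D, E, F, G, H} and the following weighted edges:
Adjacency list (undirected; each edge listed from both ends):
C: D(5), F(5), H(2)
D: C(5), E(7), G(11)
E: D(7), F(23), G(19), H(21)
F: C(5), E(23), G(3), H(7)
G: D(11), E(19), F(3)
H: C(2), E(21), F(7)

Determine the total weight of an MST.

22

Grow the tree from G using Prim:
Step 1: cheapest edge leaving the tree is F G (3); add F.
Step 2: cheapest edge leaving the tree is C F (5); add C.
Step 3: cheapest edge leaving the tree is C H (2); add H.
Step 4: cheapest edge leaving the tree is C D (5); add D.
Step 5: cheapest edge leaving the tree is D E (7); add E.
MST edges: F G, C F, C H, C D, D E; total weight 3+5+2+5+7 = 22.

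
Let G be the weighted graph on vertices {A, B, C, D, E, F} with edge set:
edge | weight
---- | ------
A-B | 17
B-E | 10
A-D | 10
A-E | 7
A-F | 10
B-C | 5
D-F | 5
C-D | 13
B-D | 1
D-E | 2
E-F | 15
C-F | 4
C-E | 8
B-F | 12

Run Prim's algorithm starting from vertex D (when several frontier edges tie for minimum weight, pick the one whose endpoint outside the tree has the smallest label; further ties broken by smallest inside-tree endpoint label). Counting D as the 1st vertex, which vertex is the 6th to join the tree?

A

Grow the tree from D using Prim:
Step 1: cheapest edge leaving the tree is B-D (1); add B.
Step 2: cheapest edge leaving the tree is D-E (2); add E.
Step 3: cheapest edge leaving the tree is B-C (5); add C.
Step 4: cheapest edge leaving the tree is C-F (4); add F.
Step 5: cheapest edge leaving the tree is A-E (7); add A.
Vertex order: D, B, E, C, F, A. The 6th vertex is A.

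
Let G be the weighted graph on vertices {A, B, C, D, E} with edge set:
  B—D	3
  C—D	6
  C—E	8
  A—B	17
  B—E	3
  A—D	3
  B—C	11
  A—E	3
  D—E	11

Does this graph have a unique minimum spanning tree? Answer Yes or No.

No

Kruskal: consider edges lightest-first.
A—D (3): add. Components now {A,D} {B} {C} {E}
A—E (3): add. Components now {A,D,E} {B} {C}
B—D (3): add. Components now {A,B,D,E} {C}
B—E (3): skip — B and E already connected.
C—D (6): add. Components now {A,B,C,D,E}
Non-tree edge B—E has weight 3, equal to the heaviest edge on its tree cycle — swapping gives another MST of the same weight. Not unique.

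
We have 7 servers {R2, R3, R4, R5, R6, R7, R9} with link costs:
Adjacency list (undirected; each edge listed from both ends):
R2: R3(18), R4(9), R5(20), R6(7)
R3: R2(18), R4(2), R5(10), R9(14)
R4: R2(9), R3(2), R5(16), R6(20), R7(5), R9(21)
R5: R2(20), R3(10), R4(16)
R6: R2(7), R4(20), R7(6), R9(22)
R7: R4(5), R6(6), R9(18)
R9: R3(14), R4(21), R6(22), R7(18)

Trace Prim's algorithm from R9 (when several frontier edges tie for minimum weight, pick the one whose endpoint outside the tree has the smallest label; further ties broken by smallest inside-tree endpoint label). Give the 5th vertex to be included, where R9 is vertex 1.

R6

Grow the tree from R9 using Prim:
Step 1: frontier [R3–R9 14, R7–R9 18, R4–R9 21, R6–R9 22] → take R3–R9 (14); add R3.
Step 2: frontier [R3–R4 2, R3–R5 10, R2–R3 18, R7–R9 18, R4–R9 21, R6–R9 22] → take R3–R4 (2); add R4.
Step 3: frontier [R3–R5 10, R2–R3 18, R4–R7 5, R2–R4 9, R4–R5 16, R4–R6 20, R7–R9 18, R6–R9 22] → take R4–R7 (5); add R7.
Step 4: frontier [R3–R5 10, R2–R3 18, R2–R4 9, R4–R5 16, R4–R6 20, R6–R7 6, R6–R9 22] → take R6–R7 (6); add R6.
Step 5: frontier [R3–R5 10, R2–R3 18, R2–R4 9, R4–R5 16, R2–R6 7] → take R2–R6 (7); add R2.
Step 6: frontier [R2–R5 20, R3–R5 10, R4–R5 16] → take R3–R5 (10); add R5.
Vertex order: R9, R3, R4, R7, R6, R2, R5. The 5th vertex is R6.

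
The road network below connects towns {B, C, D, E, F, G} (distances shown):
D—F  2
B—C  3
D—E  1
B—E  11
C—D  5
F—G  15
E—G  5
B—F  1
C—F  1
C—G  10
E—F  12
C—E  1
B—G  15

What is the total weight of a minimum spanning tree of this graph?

Grow the tree from E using Prim:
Step 1: cheapest edge leaving the tree is C—E (1); add C.
Step 2: cheapest edge leaving the tree is D—E (1); add D.
Step 3: cheapest edge leaving the tree is C—F (1); add F.
Step 4: cheapest edge leaving the tree is B—F (1); add B.
Step 5: cheapest edge leaving the tree is E—G (5); add G.
MST edges: C—E, D—E, C—F, B—F, E—G; total weight 1+1+1+1+5 = 9.

9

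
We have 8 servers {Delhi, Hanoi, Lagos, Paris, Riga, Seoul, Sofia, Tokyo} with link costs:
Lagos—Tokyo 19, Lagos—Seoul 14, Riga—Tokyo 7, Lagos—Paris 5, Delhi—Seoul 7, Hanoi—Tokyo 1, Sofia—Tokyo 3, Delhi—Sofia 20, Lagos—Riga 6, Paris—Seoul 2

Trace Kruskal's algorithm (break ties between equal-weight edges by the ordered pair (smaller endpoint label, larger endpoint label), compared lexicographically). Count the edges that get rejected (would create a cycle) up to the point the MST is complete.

0

Kruskal's algorithm — process edges by increasing weight (ties by edge label):
Hanoi—Tokyo (1): add — endpoints in different components.
Paris—Seoul (2): add — endpoints in different components.
Sofia—Tokyo (3): add — endpoints in different components.
Lagos—Paris (5): add — endpoints in different components.
Lagos—Riga (6): add — endpoints in different components.
Delhi—Seoul (7): add — endpoints in different components.
Riga—Tokyo (7): add — endpoints in different components.
Edges rejected before the tree was complete: 0.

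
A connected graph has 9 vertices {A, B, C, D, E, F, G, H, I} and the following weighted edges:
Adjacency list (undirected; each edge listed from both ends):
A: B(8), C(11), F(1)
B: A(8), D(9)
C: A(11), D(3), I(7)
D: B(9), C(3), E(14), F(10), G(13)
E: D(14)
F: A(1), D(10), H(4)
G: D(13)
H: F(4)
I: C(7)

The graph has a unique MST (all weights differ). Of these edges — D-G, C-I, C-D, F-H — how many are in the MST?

Kruskal's algorithm — process edges by increasing weight (ties by edge label):
A-F (1): add — endpoints in different components.
C-D (3): add — endpoints in different components.
F-H (4): add — endpoints in different components.
C-I (7): add — endpoints in different components.
A-B (8): add — endpoints in different components.
B-D (9): add — endpoints in different components.
D-F (10): skip — D and F already connected.
A-C (11): skip — A and C already connected.
D-G (13): add — endpoints in different components.
D-E (14): add — endpoints in different components.
MST edge set: {A-F, C-D, F-H, C-I, A-B, B-D, D-G, D-E}.
Of the listed edges, {D-G, C-I, C-D, F-H} are in the MST → 4.

4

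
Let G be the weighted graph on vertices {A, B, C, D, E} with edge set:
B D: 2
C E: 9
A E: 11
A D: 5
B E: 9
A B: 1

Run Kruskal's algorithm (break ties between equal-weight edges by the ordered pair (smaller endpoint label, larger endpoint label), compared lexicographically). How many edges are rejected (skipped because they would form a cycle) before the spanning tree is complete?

1

Sort edges by weight, then run Kruskal:
A B (1): add. Components now {A,B} {C} {D} {E}
B D (2): add. Components now {A,B,D} {C} {E}
A D (5): skip — A and D already connected.
B E (9): add. Components now {A,B,D,E} {C}
C E (9): add. Components now {A,B,C,D,E}
Edges rejected before the tree was complete: 1.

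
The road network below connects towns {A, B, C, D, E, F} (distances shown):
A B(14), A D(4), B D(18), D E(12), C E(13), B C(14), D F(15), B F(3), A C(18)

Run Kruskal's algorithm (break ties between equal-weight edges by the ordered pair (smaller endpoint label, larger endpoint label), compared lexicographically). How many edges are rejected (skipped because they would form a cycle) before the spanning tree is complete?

0

Kruskal's algorithm — process edges by increasing weight (ties by edge label):
B F (3): add — endpoints in different components.
A D (4): add — endpoints in different components.
D E (12): add — endpoints in different components.
C E (13): add — endpoints in different components.
A B (14): add — endpoints in different components.
Edges rejected before the tree was complete: 0.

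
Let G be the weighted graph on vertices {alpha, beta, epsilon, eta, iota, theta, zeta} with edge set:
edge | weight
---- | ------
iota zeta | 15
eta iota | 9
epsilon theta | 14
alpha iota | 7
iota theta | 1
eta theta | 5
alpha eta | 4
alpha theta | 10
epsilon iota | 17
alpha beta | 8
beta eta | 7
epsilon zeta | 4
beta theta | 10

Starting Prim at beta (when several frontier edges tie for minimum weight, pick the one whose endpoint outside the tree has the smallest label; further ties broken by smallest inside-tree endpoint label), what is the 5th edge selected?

Grow the tree from beta using Prim:
Step 1: cheapest edge leaving the tree is beta eta (7); add eta.
Step 2: cheapest edge leaving the tree is alpha eta (4); add alpha.
Step 3: cheapest edge leaving the tree is eta theta (5); add theta.
Step 4: cheapest edge leaving the tree is iota theta (1); add iota.
Step 5: cheapest edge leaving the tree is epsilon theta (14); add epsilon.
Step 6: cheapest edge leaving the tree is epsilon zeta (4); add zeta.
The 5th edge added is epsilon theta.

epsilon-theta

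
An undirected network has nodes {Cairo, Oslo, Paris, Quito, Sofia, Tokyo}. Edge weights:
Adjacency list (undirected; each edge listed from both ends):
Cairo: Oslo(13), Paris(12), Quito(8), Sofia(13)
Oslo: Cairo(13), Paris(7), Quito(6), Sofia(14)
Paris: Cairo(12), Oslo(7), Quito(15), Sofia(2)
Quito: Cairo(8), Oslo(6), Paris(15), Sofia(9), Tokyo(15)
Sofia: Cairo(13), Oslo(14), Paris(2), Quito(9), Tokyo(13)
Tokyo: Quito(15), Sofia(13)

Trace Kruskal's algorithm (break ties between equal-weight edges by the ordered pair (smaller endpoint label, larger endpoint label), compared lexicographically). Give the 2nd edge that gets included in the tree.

Oslo-Quito

Kruskal's algorithm — process edges by increasing weight (ties by edge label):
Paris–Sofia (2): add — endpoints in different components.
Oslo–Quito (6): add — endpoints in different components.
Oslo–Paris (7): add — endpoints in different components.
Cairo–Quito (8): add — endpoints in different components.
Quito–Sofia (9): skip — Sofia and Quito already connected.
Cairo–Paris (12): skip — Cairo and Paris already connected.
Cairo–Oslo (13): skip — Cairo and Oslo already connected.
Cairo–Sofia (13): skip — Cairo and Sofia already connected.
Sofia–Tokyo (13): add — endpoints in different components.
The 2nd edge added is Oslo–Quito.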